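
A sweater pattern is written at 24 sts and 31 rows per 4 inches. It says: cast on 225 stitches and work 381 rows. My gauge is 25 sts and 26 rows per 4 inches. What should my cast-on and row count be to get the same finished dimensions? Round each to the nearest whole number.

Cast on 234 stitches; work 320 rows.

Stitches: 225 × 25/24 = 234.38 → 234.
Rows: 381 × 26/31 = 319.55 → 320.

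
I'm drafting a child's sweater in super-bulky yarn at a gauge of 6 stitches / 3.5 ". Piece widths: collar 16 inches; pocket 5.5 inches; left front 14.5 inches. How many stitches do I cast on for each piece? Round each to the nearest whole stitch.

collar 27; pocket 9; left front 25.

Rate = 6/3.5 = 1.714 sts per in.
collar: 16 × 1.714 = 27.43 → 27.
pocket: 5.5 × 1.714 = 9.43 → 9.
left front: 14.5 × 1.714 = 24.86 → 25.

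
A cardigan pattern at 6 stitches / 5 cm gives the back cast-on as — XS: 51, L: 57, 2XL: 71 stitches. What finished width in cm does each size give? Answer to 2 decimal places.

XS 42.50 cm; L 47.50 cm; 2XL 59.17 cm.

6/5 = 1.2 sts per cm.
XS: 51 / 1.2 = 42.500 → 42.50 cm.
L: 57 / 1.2 = 47.500 → 47.50 cm.
2XL: 71 / 1.2 = 59.167 → 59.17 cm.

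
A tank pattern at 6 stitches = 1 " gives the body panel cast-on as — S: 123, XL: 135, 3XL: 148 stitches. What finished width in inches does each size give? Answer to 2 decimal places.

S 20.50 inches; XL 22.50 inches; 3XL 24.67 inches.

6/1 = 6 sts per in.
S: 123 / 6 = 20.500 → 20.50 in.
XL: 135 / 6 = 22.500 → 22.50 in.
3XL: 148 / 6 = 24.667 → 24.67 in.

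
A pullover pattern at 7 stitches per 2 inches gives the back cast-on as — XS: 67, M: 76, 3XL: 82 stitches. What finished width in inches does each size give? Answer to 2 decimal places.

XS 19.14 inches; M 21.71 inches; 3XL 23.43 inches.

7/2 = 3.5 sts per in.
XS: 67 / 3.5 = 19.143 → 19.14 in.
M: 76 / 3.5 = 21.714 → 21.71 in.
3XL: 82 / 3.5 = 23.429 → 23.43 in.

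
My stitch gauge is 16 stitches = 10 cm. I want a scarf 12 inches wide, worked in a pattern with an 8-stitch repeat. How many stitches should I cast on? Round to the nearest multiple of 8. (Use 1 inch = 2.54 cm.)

12 in = 12 × 2.54 = 30.48 cm.
16 / 10 = 1.6 sts/cm.
30.48 × 1.6 = 48.77 sts.
→ 48.

48 stitches.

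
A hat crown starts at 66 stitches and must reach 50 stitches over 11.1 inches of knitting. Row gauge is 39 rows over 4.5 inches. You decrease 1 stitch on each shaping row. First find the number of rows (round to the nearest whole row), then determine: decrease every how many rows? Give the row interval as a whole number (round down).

Rows = 11.1 × 8.667 = 96.2 → 96 rows.
Stitches to remove: 16 → 16 shaping rows (at 1 st each).
96 / 16 = 6.00 → every 6 rows.

Decrease every 6th row.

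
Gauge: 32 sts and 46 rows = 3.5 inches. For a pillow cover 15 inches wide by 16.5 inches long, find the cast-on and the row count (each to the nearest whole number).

Stitch gauge = 32/3.5 = 9.143 sts/in; 15 × 9.143 = 137.14 → 137 sts.
Row gauge = 46/3.5 = 13.143 rows/in; 16.5 × 13.143 = 216.86 → 217 rows.

Cast on 137 stitches and work 217 rows.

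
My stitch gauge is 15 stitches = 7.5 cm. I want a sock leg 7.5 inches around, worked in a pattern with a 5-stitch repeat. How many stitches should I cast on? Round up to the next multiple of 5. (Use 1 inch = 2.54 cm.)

7.5 in = 7.5 × 2.54 = 19.05 cm.
15 / 7.5 = 2 sts/cm.
19.05 × 2 = 38.10 sts.
→ 40.

40 stitches.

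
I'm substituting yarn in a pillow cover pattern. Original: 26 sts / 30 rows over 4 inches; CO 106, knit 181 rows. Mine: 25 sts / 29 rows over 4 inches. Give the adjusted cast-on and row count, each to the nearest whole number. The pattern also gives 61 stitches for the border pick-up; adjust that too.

Cast on 102 stitches; work 175 rows; border pick-up 59 stitches.

Stitches: 106 × 25/26 = 101.92 → 102.
Rows: 181 × 29/30 = 174.97 → 175.
border pick-up: 61 × 25/26 = 58.65 → 59.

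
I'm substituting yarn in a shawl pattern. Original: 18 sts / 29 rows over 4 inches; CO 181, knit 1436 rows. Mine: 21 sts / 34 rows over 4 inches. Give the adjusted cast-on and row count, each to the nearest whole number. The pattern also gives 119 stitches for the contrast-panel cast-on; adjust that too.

Cast on 211 stitches; work 1684 rows; contrast-panel cast-on 139 stitches.

Stitches: 181 × 21/18 = 211.17 → 211.
Rows: 1436 × 34/29 = 1683.59 → 1684.
contrast-panel cast-on: 119 × 21/18 = 138.83 → 139.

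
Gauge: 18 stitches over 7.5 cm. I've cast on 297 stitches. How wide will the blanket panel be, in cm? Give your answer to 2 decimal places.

123.75 cm.

18 stitches / 7.5 cm = 2.4 stitches per cm.
297 / 2.4 = 123.750 cm.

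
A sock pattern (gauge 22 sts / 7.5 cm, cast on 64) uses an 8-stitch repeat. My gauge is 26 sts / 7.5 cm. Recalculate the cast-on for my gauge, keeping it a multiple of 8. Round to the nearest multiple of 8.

CO 72 sts.

64 × 26 / 22 = 75.64.
Nearest multiple of 8: 72.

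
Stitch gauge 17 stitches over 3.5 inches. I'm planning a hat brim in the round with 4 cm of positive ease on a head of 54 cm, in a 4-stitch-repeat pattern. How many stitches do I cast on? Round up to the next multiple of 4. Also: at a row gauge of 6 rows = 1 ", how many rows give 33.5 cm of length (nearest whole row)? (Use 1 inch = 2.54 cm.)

Finished = 54 + 4 = 58 cm.
58 cm × 1/2.54 = 22.83 inches.
17/3.5 = 4.857 sts per in; 22.83 × 4.857 = 110.91 sts.
Next multiple of 4 → 112.
33.5 cm = 13.19 inches; × 6 = 79.13 → 79 rows.

Cast on 112 stitches; work 79 rows.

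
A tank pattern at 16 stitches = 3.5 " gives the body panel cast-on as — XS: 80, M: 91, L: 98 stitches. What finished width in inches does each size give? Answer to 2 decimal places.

16/3.5 = 4.571 sts per in.
XS: 80 / 4.571 = 17.500 → 17.50 in.
M: 91 / 4.571 = 19.906 → 19.91 in.
L: 98 / 4.571 = 21.438 → 21.44 in.

XS 17.50 inches; M 19.91 inches; L 21.44 inches.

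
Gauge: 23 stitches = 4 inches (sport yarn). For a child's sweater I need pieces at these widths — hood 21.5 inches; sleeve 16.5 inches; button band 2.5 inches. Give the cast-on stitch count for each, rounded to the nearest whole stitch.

Rate = 23/4 = 5.75 sts per in.
hood: 21.5 × 5.75 = 123.62 → 124.
sleeve: 16.5 × 5.75 = 94.88 → 95.
button band: 2.5 × 5.75 = 14.38 → 14.

hood 124; sleeve 95; button band 14.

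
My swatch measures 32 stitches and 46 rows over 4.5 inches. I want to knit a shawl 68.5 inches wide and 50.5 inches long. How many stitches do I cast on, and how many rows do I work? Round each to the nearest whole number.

Cast on 487 stitches and work 516 rows.

Stitch gauge = 32/4.5 = 7.111 sts/in; 68.5 × 7.111 = 487.11 → 487 sts.
Row gauge = 46/4.5 = 10.222 rows/in; 50.5 × 10.222 = 516.22 → 516 rows.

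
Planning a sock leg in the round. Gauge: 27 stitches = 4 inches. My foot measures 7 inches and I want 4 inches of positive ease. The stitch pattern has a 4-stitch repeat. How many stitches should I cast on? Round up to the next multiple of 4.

Cast on 76 stitches.

Finished = 7 + 4 = 11 inches.
27 / 4 = 6.75 sts/in.
11 × 6.75 = 74.25 sts.
Next multiple of 4: 76.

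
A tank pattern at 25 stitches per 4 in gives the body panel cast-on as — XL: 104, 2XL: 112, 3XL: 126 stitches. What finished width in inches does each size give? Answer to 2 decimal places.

25/4 = 6.25 sts per in.
XL: 104 / 6.25 = 16.640 → 16.64 in.
2XL: 112 / 6.25 = 17.920 → 17.92 in.
3XL: 126 / 6.25 = 20.160 → 20.16 in.

XL 16.64 inches; 2XL 17.92 inches; 3XL 20.16 inches.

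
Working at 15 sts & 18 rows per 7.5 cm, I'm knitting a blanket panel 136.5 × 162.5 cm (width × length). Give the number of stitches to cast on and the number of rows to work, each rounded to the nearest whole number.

Cast on 273 stitches and work 390 rows.

Stitch gauge = 15/7.5 = 2 sts/cm; 136.5 × 2 = 273.00 → 273 sts.
Row gauge = 18/7.5 = 2.4 rows/cm; 162.5 × 2.4 = 390.00 → 390 rows.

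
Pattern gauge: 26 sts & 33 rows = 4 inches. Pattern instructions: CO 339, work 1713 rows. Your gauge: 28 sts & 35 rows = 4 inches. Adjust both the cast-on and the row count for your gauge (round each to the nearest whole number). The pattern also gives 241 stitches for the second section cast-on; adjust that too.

Cast on 365 stitches; work 1817 rows; second section cast-on 260 stitches.

Stitches: 339 × 28/26 = 365.08 → 365.
Rows: 1713 × 35/33 = 1816.82 → 1817.
second section cast-on: 241 × 28/26 = 259.54 → 260.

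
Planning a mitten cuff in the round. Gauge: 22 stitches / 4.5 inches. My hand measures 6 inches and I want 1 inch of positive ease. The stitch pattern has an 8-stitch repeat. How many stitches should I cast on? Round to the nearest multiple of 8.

Finished = 6 + 1 = 7 inches.
22 / 4.5 = 4.889 sts/in.
7 × 4.889 = 34.22 sts.
Nearest multiple of 8: 32.

CO 32 sts.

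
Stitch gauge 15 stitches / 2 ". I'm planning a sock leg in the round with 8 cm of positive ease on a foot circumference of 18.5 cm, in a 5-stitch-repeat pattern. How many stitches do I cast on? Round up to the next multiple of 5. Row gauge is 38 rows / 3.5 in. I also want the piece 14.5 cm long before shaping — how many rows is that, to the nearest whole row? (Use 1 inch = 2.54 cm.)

Cast on 80 stitches; work 62 rows.

Finished = 18.5 + 8 = 26.5 cm.
26.5 cm × 1/2.54 = 10.43 inches.
15/2 = 7.5 sts per in; 10.43 × 7.5 = 78.25 sts.
Next multiple of 5 → 80.
14.5 cm = 5.71 inches; × 10.857 = 61.98 → 62 rows.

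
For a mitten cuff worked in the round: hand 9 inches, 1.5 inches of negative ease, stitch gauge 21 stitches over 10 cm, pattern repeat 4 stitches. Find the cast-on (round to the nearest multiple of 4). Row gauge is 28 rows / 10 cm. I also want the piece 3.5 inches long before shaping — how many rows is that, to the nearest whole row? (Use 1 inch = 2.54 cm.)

Finished = 9 − 1.5 = 7.5 inches.
7.5 inches × 2.54 = 19.05 cm.
21/10 = 2.1 sts per cm; 19.05 × 2.1 = 40.01 sts.
Nearest multiple of 4 → 40.
3.5 inches = 8.89 cm; × 2.8 = 24.89 → 25 rows.

Cast on 40 stitches; work 25 rows.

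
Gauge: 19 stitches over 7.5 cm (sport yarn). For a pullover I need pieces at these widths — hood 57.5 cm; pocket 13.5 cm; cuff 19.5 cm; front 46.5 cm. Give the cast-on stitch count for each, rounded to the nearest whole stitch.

Rate = 19/7.5 = 2.533 sts per cm.
hood: 57.5 × 2.533 = 145.67 → 146.
pocket: 13.5 × 2.533 = 34.20 → 34.
cuff: 19.5 × 2.533 = 49.40 → 49.
front: 46.5 × 2.533 = 117.80 → 118.

hood 146; pocket 34; cuff 49; front 118.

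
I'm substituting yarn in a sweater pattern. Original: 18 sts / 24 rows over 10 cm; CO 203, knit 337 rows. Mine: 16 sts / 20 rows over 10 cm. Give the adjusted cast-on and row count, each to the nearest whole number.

Stitches: 203 × 16/18 = 180.44 → 180.
Rows: 337 × 20/24 = 280.83 → 281.

Cast on 180 stitches; work 281 rows.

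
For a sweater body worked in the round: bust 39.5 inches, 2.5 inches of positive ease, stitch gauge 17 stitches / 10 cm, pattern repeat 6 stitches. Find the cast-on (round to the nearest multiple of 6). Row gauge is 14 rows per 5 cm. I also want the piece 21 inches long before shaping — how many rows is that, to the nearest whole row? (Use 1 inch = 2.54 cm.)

Finished = 39.5 + 2.5 = 42 inches.
42 inches × 2.54 = 106.68 cm.
17/10 = 1.7 sts per cm; 106.68 × 1.7 = 181.36 sts.
Nearest multiple of 6 → 180.
21 inches = 53.34 cm; × 2.8 = 149.35 → 149 rows.

Cast on 180 stitches; work 149 rows.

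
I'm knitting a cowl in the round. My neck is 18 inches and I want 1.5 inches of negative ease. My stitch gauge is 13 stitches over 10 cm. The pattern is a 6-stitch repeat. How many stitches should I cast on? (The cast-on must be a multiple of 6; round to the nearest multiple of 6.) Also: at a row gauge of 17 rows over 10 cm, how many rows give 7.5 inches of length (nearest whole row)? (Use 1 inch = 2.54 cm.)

Cast on 54 stitches; work 32 rows.

Finished = 18 − 1.5 = 16.5 inches.
16.5 inches × 2.54 = 41.91 cm.
13/10 = 1.3 sts per cm; 41.91 × 1.3 = 54.48 sts.
Nearest multiple of 6 → 54.
7.5 inches = 19.05 cm; × 1.7 = 32.38 → 32 rows.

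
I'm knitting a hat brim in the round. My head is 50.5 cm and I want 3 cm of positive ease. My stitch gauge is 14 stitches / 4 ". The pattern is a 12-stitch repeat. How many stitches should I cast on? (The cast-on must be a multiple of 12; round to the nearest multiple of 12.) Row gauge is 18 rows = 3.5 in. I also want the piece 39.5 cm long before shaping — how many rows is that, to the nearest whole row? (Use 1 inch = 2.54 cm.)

Cast on 72 stitches; work 80 rows.

Finished = 50.5 + 3 = 53.5 cm.
53.5 cm × 1/2.54 = 21.06 inches.
14/4 = 3.5 sts per in; 21.06 × 3.5 = 73.72 sts.
Nearest multiple of 12 → 72.
39.5 cm = 15.55 inches; × 5.143 = 79.98 → 80 rows.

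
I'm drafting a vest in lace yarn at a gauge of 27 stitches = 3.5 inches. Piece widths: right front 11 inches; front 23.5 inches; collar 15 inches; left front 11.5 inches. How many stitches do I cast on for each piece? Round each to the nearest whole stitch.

Rate = 27/3.5 = 7.714 sts per in.
right front: 11 × 7.714 = 84.86 → 85.
front: 23.5 × 7.714 = 181.29 → 181.
collar: 15 × 7.714 = 115.71 → 116.
left front: 11.5 × 7.714 = 88.71 → 89.

right front 85; front 181; collar 116; left front 89.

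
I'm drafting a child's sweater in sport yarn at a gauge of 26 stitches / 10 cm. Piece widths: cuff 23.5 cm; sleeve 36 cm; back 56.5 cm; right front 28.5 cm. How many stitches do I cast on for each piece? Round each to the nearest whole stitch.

Rate = 26/10 = 2.6 sts per cm.
cuff: 23.5 × 2.6 = 61.10 → 61.
sleeve: 36 × 2.6 = 93.60 → 94.
back: 56.5 × 2.6 = 146.90 → 147.
right front: 28.5 × 2.6 = 74.10 → 74.

cuff 61; sleeve 94; back 147; right front 74.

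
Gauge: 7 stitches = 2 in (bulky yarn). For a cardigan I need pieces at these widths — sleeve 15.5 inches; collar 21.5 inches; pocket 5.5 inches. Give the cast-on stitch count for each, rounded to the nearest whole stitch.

Rate = 7/2 = 3.5 sts per in.
sleeve: 15.5 × 3.5 = 54.25 → 54.
collar: 21.5 × 3.5 = 75.25 → 75.
pocket: 5.5 × 3.5 = 19.25 → 19.

sleeve 54; collar 75; pocket 19.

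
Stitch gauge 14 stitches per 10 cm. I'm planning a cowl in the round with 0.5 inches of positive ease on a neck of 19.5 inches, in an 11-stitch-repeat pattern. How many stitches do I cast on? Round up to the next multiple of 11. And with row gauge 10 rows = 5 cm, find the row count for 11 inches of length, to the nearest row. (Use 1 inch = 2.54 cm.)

Finished = 19.5 + 0.5 = 20 inches.
20 inches × 2.54 = 50.80 cm.
14/10 = 1.4 sts per cm; 50.80 × 1.4 = 71.12 sts.
Next multiple of 11 → 77.
11 inches = 27.94 cm; × 2 = 55.88 → 56 rows.

Cast on 77 stitches; work 56 rows.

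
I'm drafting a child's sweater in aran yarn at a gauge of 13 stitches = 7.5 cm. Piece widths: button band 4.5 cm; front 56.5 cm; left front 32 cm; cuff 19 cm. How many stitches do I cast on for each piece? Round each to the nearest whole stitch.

button band 8; front 98; left front 55; cuff 33.

Rate = 13/7.5 = 1.733 sts per cm.
button band: 4.5 × 1.733 = 7.80 → 8.
front: 56.5 × 1.733 = 97.93 → 98.
left front: 32 × 1.733 = 55.47 → 55.
cuff: 19 × 1.733 = 32.93 → 33.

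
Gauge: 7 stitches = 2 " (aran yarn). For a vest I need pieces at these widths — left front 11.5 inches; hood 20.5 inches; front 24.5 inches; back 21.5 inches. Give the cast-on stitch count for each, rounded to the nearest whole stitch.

left front 40; hood 72; front 86; back 75.

Rate = 7/2 = 3.5 sts per in.
left front: 11.5 × 3.5 = 40.25 → 40.
hood: 20.5 × 3.5 = 71.75 → 72.
front: 24.5 × 3.5 = 85.75 → 86.
back: 21.5 × 3.5 = 75.25 → 75.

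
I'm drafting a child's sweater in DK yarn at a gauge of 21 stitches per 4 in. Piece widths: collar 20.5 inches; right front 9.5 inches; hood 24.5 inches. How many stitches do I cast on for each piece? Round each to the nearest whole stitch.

Rate = 21/4 = 5.25 sts per in.
collar: 20.5 × 5.25 = 107.62 → 108.
right front: 9.5 × 5.25 = 49.88 → 50.
hood: 24.5 × 5.25 = 128.62 → 129.

collar 108; right front 50; hood 129.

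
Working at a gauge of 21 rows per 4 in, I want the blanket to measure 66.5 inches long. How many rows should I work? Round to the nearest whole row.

21 rows / 4 in = 5.25 rows per inch.
66.5 × 5.25 = 349.12 rows.
Round to nearest → 349.

Work 349 rows.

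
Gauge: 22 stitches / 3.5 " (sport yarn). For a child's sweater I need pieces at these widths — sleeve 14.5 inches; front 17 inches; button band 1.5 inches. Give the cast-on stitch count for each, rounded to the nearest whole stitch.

Rate = 22/3.5 = 6.286 sts per in.
sleeve: 14.5 × 6.286 = 91.14 → 91.
front: 17 × 6.286 = 106.86 → 107.
button band: 1.5 × 6.286 = 9.43 → 9.

sleeve 91; front 107; button band 9.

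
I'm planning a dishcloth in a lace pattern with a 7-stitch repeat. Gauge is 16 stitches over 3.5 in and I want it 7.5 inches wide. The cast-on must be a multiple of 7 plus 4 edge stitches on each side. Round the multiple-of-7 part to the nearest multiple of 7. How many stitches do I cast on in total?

16 / 3.5 = 4.571 sts per inch.
7.5 × 4.571 = 34.29 sts.
Less 8 edge sts → 26.29 for the repeat.
Nearest multiple of 7: 28.
Add back 8 edge sts → 36.

36 stitches.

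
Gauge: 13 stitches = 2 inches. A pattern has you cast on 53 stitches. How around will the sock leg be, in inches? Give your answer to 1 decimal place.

13 stitches / 2 inch = 6.5 stitches per inch.
53 / 6.5 = 8.15 inches.

8.2 inches.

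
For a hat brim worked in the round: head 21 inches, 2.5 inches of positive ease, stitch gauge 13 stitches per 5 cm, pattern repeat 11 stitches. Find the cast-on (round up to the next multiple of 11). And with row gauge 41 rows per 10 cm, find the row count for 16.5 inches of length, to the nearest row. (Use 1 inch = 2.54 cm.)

Cast on 165 stitches; work 172 rows.

Finished = 21 + 2.5 = 23.5 inches.
23.5 inches × 2.54 = 59.69 cm.
13/5 = 2.6 sts per cm; 59.69 × 2.6 = 155.19 sts.
Next multiple of 11 → 165.
16.5 inches = 41.91 cm; × 4.1 = 171.83 → 172 rows.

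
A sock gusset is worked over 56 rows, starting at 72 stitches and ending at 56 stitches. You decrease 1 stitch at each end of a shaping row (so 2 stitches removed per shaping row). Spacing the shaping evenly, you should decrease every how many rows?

Decrease every 7th row.

Stitches to remove: |56 − 72| = 16.
Shaping rows needed: 16 / 2 = 8.
56 rows / 8 = every 7 rows.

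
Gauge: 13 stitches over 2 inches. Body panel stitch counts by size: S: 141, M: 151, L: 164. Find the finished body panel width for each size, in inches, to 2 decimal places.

13/2 = 6.5 sts per in.
S: 141 / 6.5 = 21.692 → 21.69 in.
M: 151 / 6.5 = 23.231 → 23.23 in.
L: 164 / 6.5 = 25.231 → 25.23 in.

S 21.69 inches; M 23.23 inches; L 25.23 inches.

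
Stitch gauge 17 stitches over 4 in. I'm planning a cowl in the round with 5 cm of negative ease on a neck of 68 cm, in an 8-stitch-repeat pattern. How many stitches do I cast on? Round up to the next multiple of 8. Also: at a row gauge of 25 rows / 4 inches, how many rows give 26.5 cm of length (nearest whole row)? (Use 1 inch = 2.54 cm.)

Cast on 112 stitches; work 65 rows.

Finished = 68 − 5 = 63 cm.
63 cm × 1/2.54 = 24.80 inches.
17/4 = 4.25 sts per in; 24.80 × 4.25 = 105.41 sts.
Next multiple of 8 → 112.
26.5 cm = 10.43 inches; × 6.25 = 65.21 → 65 rows.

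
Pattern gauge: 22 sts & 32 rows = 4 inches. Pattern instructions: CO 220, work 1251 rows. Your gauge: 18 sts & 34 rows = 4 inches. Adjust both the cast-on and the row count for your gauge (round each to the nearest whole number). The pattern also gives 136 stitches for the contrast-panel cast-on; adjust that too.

Stitches: 220 × 18/22 = 180.00 → 180.
Rows: 1251 × 34/32 = 1329.19 → 1329.
contrast-panel cast-on: 136 × 18/22 = 111.27 → 111.

Cast on 180 stitches; work 1329 rows; contrast-panel cast-on 111 stitches.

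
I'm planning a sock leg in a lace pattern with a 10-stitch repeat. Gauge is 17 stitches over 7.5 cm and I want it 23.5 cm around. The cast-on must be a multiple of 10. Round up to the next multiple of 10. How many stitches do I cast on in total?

17 / 7.5 = 2.267 sts per cm.
23.5 × 2.267 = 53.27 sts.
Next multiple of 10: 60.

60 stitches.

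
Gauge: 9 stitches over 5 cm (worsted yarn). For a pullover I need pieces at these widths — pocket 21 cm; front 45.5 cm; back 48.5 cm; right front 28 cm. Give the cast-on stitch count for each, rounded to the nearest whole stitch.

pocket 38; front 82; back 87; right front 50.

Rate = 9/5 = 1.8 sts per cm.
pocket: 21 × 1.8 = 37.80 → 38.
front: 45.5 × 1.8 = 81.90 → 82.
back: 48.5 × 1.8 = 87.30 → 87.
right front: 28 × 1.8 = 50.40 → 50.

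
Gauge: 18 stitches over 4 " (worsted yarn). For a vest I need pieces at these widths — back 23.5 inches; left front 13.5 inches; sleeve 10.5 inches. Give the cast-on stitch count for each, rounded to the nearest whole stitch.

Rate = 18/4 = 4.5 sts per in.
back: 23.5 × 4.5 = 105.75 → 106.
left front: 13.5 × 4.5 = 60.75 → 61.
sleeve: 10.5 × 4.5 = 47.25 → 47.

back 106; left front 61; sleeve 47.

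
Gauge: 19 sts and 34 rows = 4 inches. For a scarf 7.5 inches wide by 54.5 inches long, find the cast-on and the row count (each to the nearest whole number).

Stitch gauge = 19/4 = 4.75 sts/in; 7.5 × 4.75 = 35.62 → 36 sts.
Row gauge = 34/4 = 8.5 rows/in; 54.5 × 8.5 = 463.25 → 463 rows.

Cast on 36 stitches and work 463 rows.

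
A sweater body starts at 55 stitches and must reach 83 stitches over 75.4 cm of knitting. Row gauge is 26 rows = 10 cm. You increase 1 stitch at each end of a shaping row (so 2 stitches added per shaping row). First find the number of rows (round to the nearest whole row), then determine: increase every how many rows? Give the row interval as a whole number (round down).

Rows = 75.4 × 2.6 = 196.0 → 196 rows.
Stitches to add: 28 → 14 shaping rows (at 2 st each).
196 / 14 = 14.00 → every 14 rows.

Increase every 14th row.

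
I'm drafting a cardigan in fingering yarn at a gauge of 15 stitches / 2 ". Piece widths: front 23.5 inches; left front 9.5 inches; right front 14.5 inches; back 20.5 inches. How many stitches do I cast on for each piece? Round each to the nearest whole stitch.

Rate = 15/2 = 7.5 sts per in.
front: 23.5 × 7.5 = 176.25 → 176.
left front: 9.5 × 7.5 = 71.25 → 71.
right front: 14.5 × 7.5 = 108.75 → 109.
back: 20.5 × 7.5 = 153.75 → 154.

front 176; left front 71; right front 109; back 154.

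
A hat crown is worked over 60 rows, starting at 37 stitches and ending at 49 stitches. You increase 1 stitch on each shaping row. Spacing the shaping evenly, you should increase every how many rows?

Stitches to add: |49 − 37| = 12.
Shaping rows needed: 12 / 1 = 12.
60 rows / 12 = every 5 rows.

Increase every 5th row.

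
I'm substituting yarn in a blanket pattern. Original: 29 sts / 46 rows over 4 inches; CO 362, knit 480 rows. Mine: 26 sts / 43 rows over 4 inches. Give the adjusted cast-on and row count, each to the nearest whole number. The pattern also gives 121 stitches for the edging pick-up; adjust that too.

Stitches: 362 × 26/29 = 324.55 → 325.
Rows: 480 × 43/46 = 448.70 → 449.
edging pick-up: 121 × 26/29 = 108.48 → 108.

Cast on 325 stitches; work 449 rows; edging pick-up 108 stitches.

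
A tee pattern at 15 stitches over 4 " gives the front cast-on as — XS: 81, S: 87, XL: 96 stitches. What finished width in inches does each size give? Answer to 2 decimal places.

15/4 = 3.75 sts per in.
XS: 81 / 3.75 = 21.600 → 21.60 in.
S: 87 / 3.75 = 23.200 → 23.20 in.
XL: 96 / 3.75 = 25.600 → 25.60 in.

XS 21.60 inches; S 23.20 inches; XL 25.60 inches.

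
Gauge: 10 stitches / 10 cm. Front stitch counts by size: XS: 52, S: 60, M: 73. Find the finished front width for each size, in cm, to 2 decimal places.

XS 52.00 cm; S 60.00 cm; M 73.00 cm.

10/10 = 1 sts per cm.
XS: 52 / 1 = 52.000 → 52.00 cm.
S: 60 / 1 = 60.000 → 60.00 cm.
M: 73 / 1 = 73.000 → 73.00 cm.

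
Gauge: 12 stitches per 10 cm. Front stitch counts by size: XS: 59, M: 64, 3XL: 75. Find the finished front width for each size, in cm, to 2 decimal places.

12/10 = 1.2 sts per cm.
XS: 59 / 1.2 = 49.167 → 49.17 cm.
M: 64 / 1.2 = 53.333 → 53.33 cm.
3XL: 75 / 1.2 = 62.500 → 62.50 cm.

XS 49.17 cm; M 53.33 cm; 3XL 62.50 cm.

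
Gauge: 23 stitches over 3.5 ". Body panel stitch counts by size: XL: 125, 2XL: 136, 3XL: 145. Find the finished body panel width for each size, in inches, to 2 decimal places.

XL 19.02 inches; 2XL 20.70 inches; 3XL 22.07 inches.

23/3.5 = 6.571 sts per in.
XL: 125 / 6.571 = 19.022 → 19.02 in.
2XL: 136 / 6.571 = 20.696 → 20.70 in.
3XL: 145 / 6.571 = 22.065 → 22.07 in.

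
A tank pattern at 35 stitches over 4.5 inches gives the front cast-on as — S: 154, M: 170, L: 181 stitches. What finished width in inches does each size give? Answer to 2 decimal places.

S 19.80 inches; M 21.86 inches; L 23.27 inches.

35/4.5 = 7.778 sts per in.
S: 154 / 7.778 = 19.800 → 19.80 in.
M: 170 / 7.778 = 21.857 → 21.86 in.
L: 181 / 7.778 = 23.271 → 23.27 in.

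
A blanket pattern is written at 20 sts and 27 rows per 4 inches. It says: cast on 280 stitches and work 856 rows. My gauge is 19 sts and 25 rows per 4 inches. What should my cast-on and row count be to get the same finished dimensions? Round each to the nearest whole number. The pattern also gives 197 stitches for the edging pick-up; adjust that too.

Cast on 266 stitches; work 793 rows; edging pick-up 187 stitches.

Stitches: 280 × 19/20 = 266.00 → 266.
Rows: 856 × 25/27 = 792.59 → 793.
edging pick-up: 197 × 19/20 = 187.15 → 187.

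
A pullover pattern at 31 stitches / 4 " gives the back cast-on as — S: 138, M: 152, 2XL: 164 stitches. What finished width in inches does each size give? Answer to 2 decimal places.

31/4 = 7.75 sts per in.
S: 138 / 7.75 = 17.806 → 17.81 in.
M: 152 / 7.75 = 19.613 → 19.61 in.
2XL: 164 / 7.75 = 21.161 → 21.16 in.

S 17.81 inches; M 19.61 inches; 2XL 21.16 inches.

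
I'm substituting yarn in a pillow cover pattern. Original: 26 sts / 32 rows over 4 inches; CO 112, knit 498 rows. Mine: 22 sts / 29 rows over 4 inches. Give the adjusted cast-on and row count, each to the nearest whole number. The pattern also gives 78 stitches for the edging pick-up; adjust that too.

Cast on 95 stitches; work 451 rows; edging pick-up 66 stitches.

Stitches: 112 × 22/26 = 94.77 → 95.
Rows: 498 × 29/32 = 451.31 → 451.
edging pick-up: 78 × 22/26 = 66.00 → 66.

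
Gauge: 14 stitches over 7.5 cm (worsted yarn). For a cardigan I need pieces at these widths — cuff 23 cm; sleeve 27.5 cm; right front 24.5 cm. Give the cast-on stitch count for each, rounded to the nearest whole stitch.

Rate = 14/7.5 = 1.867 sts per cm.
cuff: 23 × 1.867 = 42.93 → 43.
sleeve: 27.5 × 1.867 = 51.33 → 51.
right front: 24.5 × 1.867 = 45.73 → 46.

cuff 43; sleeve 51; right front 46.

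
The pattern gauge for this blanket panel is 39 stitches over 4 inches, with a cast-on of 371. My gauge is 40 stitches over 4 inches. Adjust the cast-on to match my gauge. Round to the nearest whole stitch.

Cast on 381 stitches.

Scale factor = 40 / 39 = 1.026.
371 × 40 / 39 = 380.51 sts.
→ 381 sts.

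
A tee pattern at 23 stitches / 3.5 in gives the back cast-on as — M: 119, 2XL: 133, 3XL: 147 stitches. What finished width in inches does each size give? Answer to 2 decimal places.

23/3.5 = 6.571 sts per in.
M: 119 / 6.571 = 18.109 → 18.11 in.
2XL: 133 / 6.571 = 20.239 → 20.24 in.
3XL: 147 / 6.571 = 22.370 → 22.37 in.

M 18.11 inches; 2XL 20.24 inches; 3XL 22.37 inches.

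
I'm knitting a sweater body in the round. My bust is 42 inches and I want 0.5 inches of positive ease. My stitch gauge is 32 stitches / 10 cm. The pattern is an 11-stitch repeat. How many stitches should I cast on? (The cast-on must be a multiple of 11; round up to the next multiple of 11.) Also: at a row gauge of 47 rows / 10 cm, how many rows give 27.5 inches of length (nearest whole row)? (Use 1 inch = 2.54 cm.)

Finished = 42 + 0.5 = 42.5 inches.
42.5 inches × 2.54 = 107.95 cm.
32/10 = 3.2 sts per cm; 107.95 × 3.2 = 345.44 sts.
Next multiple of 11 → 352.
27.5 inches = 69.85 cm; × 4.7 = 328.30 → 328 rows.

Cast on 352 stitches; work 328 rows.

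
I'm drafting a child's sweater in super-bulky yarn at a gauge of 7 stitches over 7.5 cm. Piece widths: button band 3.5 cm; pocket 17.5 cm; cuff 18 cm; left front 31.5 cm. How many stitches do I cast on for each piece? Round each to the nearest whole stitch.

Rate = 7/7.5 = 0.933 sts per cm.
button band: 3.5 × 0.933 = 3.27 → 3.
pocket: 17.5 × 0.933 = 16.33 → 16.
cuff: 18 × 0.933 = 16.80 → 17.
left front: 31.5 × 0.933 = 29.40 → 29.

button band 3; pocket 16; cuff 17; left front 29.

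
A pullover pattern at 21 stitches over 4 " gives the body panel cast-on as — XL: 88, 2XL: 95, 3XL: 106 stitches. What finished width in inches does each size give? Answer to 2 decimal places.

21/4 = 5.25 sts per in.
XL: 88 / 5.25 = 16.762 → 16.76 in.
2XL: 95 / 5.25 = 18.095 → 18.10 in.
3XL: 106 / 5.25 = 20.190 → 20.19 in.

XL 16.76 inches; 2XL 18.10 inches; 3XL 20.19 inches.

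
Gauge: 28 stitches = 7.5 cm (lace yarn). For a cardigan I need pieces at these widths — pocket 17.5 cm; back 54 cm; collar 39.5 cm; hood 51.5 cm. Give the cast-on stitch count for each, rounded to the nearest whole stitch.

pocket 65; back 202; collar 147; hood 192.

Rate = 28/7.5 = 3.733 sts per cm.
pocket: 17.5 × 3.733 = 65.33 → 65.
back: 54 × 3.733 = 201.60 → 202.
collar: 39.5 × 3.733 = 147.47 → 147.
hood: 51.5 × 3.733 = 192.27 → 192.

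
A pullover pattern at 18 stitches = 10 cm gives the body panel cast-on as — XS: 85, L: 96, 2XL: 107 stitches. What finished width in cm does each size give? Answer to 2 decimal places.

18/10 = 1.8 sts per cm.
XS: 85 / 1.8 = 47.222 → 47.22 cm.
L: 96 / 1.8 = 53.333 → 53.33 cm.
2XL: 107 / 1.8 = 59.444 → 59.44 cm.

XS 47.22 cm; L 53.33 cm; 2XL 59.44 cm.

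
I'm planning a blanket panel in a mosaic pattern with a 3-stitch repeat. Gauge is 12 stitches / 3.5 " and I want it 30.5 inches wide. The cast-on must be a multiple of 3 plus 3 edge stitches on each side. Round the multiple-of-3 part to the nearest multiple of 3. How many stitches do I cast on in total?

12 / 3.5 = 3.429 sts per inch.
30.5 × 3.429 = 104.57 sts.
Less 6 edge sts → 98.57 for the repeat.
Nearest multiple of 3: 99.
Add back 6 edge sts → 105.

CO 105 sts.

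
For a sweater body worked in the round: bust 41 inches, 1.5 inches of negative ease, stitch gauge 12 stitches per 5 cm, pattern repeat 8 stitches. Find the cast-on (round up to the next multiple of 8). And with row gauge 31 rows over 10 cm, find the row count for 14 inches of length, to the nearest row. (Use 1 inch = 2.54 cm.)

Finished = 41 − 1.5 = 39.5 inches.
39.5 inches × 2.54 = 100.33 cm.
12/5 = 2.4 sts per cm; 100.33 × 2.4 = 240.79 sts.
Next multiple of 8 → 248.
14 inches = 35.56 cm; × 3.1 = 110.24 → 110 rows.

Cast on 248 stitches; work 110 rows.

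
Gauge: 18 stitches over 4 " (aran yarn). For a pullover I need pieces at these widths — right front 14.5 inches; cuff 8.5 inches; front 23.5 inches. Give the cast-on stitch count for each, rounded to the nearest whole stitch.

right front 65; cuff 38; front 106.

Rate = 18/4 = 4.5 sts per in.
right front: 14.5 × 4.5 = 65.25 → 65.
cuff: 8.5 × 4.5 = 38.25 → 38.
front: 23.5 × 4.5 = 105.75 → 106.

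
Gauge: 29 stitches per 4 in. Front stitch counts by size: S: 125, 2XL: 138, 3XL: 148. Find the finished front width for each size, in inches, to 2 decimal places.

S 17.24 inches; 2XL 19.03 inches; 3XL 20.41 inches.

29/4 = 7.25 sts per in.
S: 125 / 7.25 = 17.241 → 17.24 in.
2XL: 138 / 7.25 = 19.034 → 19.03 in.
3XL: 148 / 7.25 = 20.414 → 20.41 in.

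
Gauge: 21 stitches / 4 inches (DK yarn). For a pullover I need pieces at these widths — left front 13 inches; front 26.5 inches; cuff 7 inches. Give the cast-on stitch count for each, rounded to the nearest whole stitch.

left front 68; front 139; cuff 37.

Rate = 21/4 = 5.25 sts per in.
left front: 13 × 5.25 = 68.25 → 68.
front: 26.5 × 5.25 = 139.12 → 139.
cuff: 7 × 5.25 = 36.75 → 37.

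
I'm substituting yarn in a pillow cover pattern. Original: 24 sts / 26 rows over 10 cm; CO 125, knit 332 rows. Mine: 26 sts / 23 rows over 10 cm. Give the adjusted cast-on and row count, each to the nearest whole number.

Cast on 135 stitches; work 294 rows.

Stitches: 125 × 26/24 = 135.42 → 135.
Rows: 332 × 23/26 = 293.69 → 294.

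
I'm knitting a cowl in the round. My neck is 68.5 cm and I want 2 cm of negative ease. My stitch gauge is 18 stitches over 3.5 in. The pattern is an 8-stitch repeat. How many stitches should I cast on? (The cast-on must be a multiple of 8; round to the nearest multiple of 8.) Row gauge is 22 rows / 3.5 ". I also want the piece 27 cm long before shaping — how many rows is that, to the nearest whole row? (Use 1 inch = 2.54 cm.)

Cast on 136 stitches; work 67 rows.

Finished = 68.5 − 2 = 66.5 cm.
66.5 cm × 1/2.54 = 26.18 inches.
18/3.5 = 5.143 sts per in; 26.18 × 5.143 = 134.65 sts.
Nearest multiple of 8 → 136.
27 cm = 10.63 inches; × 6.286 = 66.82 → 67 rows.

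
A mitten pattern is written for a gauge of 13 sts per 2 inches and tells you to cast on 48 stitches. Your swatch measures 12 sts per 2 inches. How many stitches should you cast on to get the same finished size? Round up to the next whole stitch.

Cast on 45 stitches.

Scale factor = 12 / 13 = 0.923.
48 × 12 / 13 = 44.31 sts.
→ 45 sts.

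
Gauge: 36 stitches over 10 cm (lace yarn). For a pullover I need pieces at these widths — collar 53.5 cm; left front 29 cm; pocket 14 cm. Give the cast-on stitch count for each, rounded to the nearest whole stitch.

collar 193; left front 104; pocket 50.

Rate = 36/10 = 3.6 sts per cm.
collar: 53.5 × 3.6 = 192.60 → 193.
left front: 29 × 3.6 = 104.40 → 104.
pocket: 14 × 3.6 = 50.40 → 50.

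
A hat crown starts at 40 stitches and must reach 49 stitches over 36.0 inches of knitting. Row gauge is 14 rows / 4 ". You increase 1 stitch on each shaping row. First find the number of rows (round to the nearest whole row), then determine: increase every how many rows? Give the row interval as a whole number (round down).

Increase every 14th row.

Rows = 36.0 × 3.5 = 126.0 → 126 rows.
Stitches to add: 9 → 9 shaping rows (at 1 st each).
126 / 9 = 14.00 → every 14 rows.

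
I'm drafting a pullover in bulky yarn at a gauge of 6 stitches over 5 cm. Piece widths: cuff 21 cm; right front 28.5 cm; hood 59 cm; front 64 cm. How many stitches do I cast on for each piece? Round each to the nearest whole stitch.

cuff 25; right front 34; hood 71; front 77.

Rate = 6/5 = 1.2 sts per cm.
cuff: 21 × 1.2 = 25.20 → 25.
right front: 28.5 × 1.2 = 34.20 → 34.
hood: 59 × 1.2 = 70.80 → 71.
front: 64 × 1.2 = 76.80 → 77.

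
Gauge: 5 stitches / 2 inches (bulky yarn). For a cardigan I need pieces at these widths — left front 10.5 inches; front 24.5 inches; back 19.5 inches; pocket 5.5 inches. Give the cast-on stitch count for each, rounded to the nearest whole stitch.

left front 26; front 61; back 49; pocket 14.

Rate = 5/2 = 2.5 sts per in.
left front: 10.5 × 2.5 = 26.25 → 26.
front: 24.5 × 2.5 = 61.25 → 61.
back: 19.5 × 2.5 = 48.75 → 49.
pocket: 5.5 × 2.5 = 13.75 → 14.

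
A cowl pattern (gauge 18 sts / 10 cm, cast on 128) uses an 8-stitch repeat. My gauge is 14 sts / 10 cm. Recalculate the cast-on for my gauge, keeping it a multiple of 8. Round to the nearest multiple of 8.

128 × 14 / 18 = 99.56.
Nearest multiple of 8: 96.

CO 96 sts.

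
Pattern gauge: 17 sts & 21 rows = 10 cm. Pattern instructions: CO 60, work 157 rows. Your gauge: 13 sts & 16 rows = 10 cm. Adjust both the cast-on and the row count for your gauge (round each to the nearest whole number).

Cast on 46 stitches; work 120 rows.

Stitches: 60 × 13/17 = 45.88 → 46.
Rows: 157 × 16/21 = 119.62 → 120.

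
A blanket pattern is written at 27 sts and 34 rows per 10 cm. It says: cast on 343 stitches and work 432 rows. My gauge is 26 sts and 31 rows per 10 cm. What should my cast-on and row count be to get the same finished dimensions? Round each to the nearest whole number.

Stitches: 343 × 26/27 = 330.30 → 330.
Rows: 432 × 31/34 = 393.88 → 394.

Cast on 330 stitches; work 394 rows.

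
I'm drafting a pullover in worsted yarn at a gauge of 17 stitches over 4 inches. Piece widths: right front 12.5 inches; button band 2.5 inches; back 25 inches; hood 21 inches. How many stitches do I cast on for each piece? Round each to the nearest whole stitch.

right front 53; button band 11; back 106; hood 89.

Rate = 17/4 = 4.25 sts per in.
right front: 12.5 × 4.25 = 53.12 → 53.
button band: 2.5 × 4.25 = 10.62 → 11.
back: 25 × 4.25 = 106.25 → 106.
hood: 21 × 4.25 = 89.25 → 89.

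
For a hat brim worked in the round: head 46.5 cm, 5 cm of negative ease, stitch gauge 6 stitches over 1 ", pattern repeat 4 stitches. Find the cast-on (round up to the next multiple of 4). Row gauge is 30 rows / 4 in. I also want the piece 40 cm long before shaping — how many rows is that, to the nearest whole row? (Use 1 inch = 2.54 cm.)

Cast on 100 stitches; work 118 rows.

Finished = 46.5 − 5 = 41.5 cm.
41.5 cm × 1/2.54 = 16.34 inches.
6/1 = 6 sts per in; 16.34 × 6 = 98.03 sts.
Next multiple of 4 → 100.
40 cm = 15.75 inches; × 7.5 = 118.11 → 118 rows.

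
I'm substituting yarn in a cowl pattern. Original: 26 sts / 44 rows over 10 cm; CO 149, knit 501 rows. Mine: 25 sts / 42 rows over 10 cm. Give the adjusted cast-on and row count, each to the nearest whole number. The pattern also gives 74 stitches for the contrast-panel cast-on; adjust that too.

Cast on 143 stitches; work 478 rows; contrast-panel cast-on 71 stitches.

Stitches: 149 × 25/26 = 143.27 → 143.
Rows: 501 × 42/44 = 478.23 → 478.
contrast-panel cast-on: 74 × 25/26 = 71.15 → 71.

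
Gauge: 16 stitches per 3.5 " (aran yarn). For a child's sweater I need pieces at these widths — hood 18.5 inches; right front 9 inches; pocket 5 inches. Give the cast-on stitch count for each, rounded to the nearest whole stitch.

Rate = 16/3.5 = 4.571 sts per in.
hood: 18.5 × 4.571 = 84.57 → 85.
right front: 9 × 4.571 = 41.14 → 41.
pocket: 5 × 4.571 = 22.86 → 23.

hood 85; right front 41; pocket 23.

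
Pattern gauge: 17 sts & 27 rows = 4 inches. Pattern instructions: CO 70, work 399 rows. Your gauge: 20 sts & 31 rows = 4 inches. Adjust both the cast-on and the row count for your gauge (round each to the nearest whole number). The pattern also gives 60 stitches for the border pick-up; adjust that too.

Cast on 82 stitches; work 458 rows; border pick-up 71 stitches.

Stitches: 70 × 20/17 = 82.35 → 82.
Rows: 399 × 31/27 = 458.11 → 458.
border pick-up: 60 × 20/17 = 70.59 → 71.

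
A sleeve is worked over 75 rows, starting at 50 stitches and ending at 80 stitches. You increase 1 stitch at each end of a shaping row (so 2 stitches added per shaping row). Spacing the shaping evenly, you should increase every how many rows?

Stitches to add: |80 − 50| = 30.
Shaping rows needed: 30 / 2 = 15.
75 rows / 15 = every 5 rows.

Increase every 5th row.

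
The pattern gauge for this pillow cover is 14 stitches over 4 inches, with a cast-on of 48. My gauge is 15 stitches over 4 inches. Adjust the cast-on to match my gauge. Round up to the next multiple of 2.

Scale factor = 15 / 14 = 1.071.
48 × 15 / 14 = 51.43 sts.
→ 52 sts.

52 stitches.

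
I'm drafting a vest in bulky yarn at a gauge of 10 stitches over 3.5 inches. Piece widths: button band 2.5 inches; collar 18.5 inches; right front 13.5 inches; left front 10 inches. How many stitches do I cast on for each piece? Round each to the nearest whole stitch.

button band 7; collar 53; right front 39; left front 29.

Rate = 10/3.5 = 2.857 sts per in.
button band: 2.5 × 2.857 = 7.14 → 7.
collar: 18.5 × 2.857 = 52.86 → 53.
right front: 13.5 × 2.857 = 38.57 → 39.
left front: 10 × 2.857 = 28.57 → 29.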